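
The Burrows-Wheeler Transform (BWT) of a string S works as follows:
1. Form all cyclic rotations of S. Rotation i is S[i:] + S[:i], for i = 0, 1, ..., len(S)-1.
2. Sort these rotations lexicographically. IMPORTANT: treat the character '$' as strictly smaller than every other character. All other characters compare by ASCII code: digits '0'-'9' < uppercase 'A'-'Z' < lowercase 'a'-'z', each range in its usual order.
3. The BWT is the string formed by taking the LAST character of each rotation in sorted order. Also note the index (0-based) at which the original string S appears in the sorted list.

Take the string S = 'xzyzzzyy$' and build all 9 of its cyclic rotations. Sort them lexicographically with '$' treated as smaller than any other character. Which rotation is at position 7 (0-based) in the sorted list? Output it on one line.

Answer: zzyy$xzyz

Derivation:
All 9 rotations (rotation i = S[i:]+S[:i]):
  rot[0] = xzyzzzyy$
  rot[1] = zyzzzyy$x
  rot[2] = yzzzyy$xz
  rot[3] = zzzyy$xzy
  rot[4] = zzyy$xzyz
  rot[5] = zyy$xzyzz
  rot[6] = yy$xzyzzz
  rot[7] = y$xzyzzzy
  rot[8] = $xzyzzzyy
Sorted (with $ < everything):
  sorted[0] = $xzyzzzyy
  sorted[1] = xzyzzzyy$
  sorted[2] = y$xzyzzzy
  sorted[3] = yy$xzyzzz
  sorted[4] = yzzzyy$xz
  sorted[5] = zyy$xzyzz
  sorted[6] = zyzzzyy$x
  sorted[7] = zzyy$xzyz
  sorted[8] = zzzyy$xzy
sorted[7] = zzyy$xzyz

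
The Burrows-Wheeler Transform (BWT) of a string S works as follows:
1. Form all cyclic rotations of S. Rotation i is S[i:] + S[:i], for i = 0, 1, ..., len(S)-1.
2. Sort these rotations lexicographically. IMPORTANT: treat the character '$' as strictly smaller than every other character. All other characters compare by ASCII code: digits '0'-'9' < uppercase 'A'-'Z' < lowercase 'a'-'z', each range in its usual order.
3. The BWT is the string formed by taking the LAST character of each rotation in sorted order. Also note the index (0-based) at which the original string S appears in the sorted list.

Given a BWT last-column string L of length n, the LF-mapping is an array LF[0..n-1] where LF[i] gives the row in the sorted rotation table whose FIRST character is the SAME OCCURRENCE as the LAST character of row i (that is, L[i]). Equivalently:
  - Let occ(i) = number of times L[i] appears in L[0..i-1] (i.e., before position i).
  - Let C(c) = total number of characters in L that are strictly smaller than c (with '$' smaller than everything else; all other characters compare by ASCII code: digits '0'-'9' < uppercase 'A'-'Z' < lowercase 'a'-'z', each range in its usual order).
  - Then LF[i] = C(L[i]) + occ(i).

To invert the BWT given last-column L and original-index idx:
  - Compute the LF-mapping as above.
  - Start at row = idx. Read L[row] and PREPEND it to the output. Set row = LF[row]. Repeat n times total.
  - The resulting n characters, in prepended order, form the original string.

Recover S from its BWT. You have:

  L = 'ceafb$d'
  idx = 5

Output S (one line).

LF mapping: 3 5 1 6 2 0 4
Walk LF starting at row 5, prepending L[row]:
  step 1: row=5, L[5]='$', prepend. Next row=LF[5]=0
  step 2: row=0, L[0]='c', prepend. Next row=LF[0]=3
  step 3: row=3, L[3]='f', prepend. Next row=LF[3]=6
  step 4: row=6, L[6]='d', prepend. Next row=LF[6]=4
  step 5: row=4, L[4]='b', prepend. Next row=LF[4]=2
  step 6: row=2, L[2]='a', prepend. Next row=LF[2]=1
  step 7: row=1, L[1]='e', prepend. Next row=LF[1]=5
Reversed output: eabdfc$

Answer: eabdfc$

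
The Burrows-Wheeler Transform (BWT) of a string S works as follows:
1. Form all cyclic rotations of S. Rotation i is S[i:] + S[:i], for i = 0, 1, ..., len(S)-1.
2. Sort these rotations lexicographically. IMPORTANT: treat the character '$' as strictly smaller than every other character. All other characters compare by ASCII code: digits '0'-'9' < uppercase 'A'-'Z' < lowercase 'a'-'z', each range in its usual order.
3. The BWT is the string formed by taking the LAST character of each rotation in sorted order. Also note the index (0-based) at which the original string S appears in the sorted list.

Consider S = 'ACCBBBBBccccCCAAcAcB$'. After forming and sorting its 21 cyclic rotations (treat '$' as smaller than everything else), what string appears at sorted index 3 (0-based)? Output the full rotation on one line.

Answer: AcAcB$ACCBBBBBccccCCA

Derivation:
All 21 rotations (rotation i = S[i:]+S[:i]):
  rot[0] = ACCBBBBBccccCCAAcAcB$
  rot[1] = CCBBBBBccccCCAAcAcB$A
  rot[2] = CBBBBBccccCCAAcAcB$AC
  rot[3] = BBBBBccccCCAAcAcB$ACC
  rot[4] = BBBBccccCCAAcAcB$ACCB
  rot[5] = BBBccccCCAAcAcB$ACCBB
  rot[6] = BBccccCCAAcAcB$ACCBBB
  rot[7] = BccccCCAAcAcB$ACCBBBB
  rot[8] = ccccCCAAcAcB$ACCBBBBB
  rot[9] = cccCCAAcAcB$ACCBBBBBc
  rot[10] = ccCCAAcAcB$ACCBBBBBcc
  rot[11] = cCCAAcAcB$ACCBBBBBccc
  rot[12] = CCAAcAcB$ACCBBBBBcccc
  rot[13] = CAAcAcB$ACCBBBBBccccC
  rot[14] = AAcAcB$ACCBBBBBccccCC
  rot[15] = AcAcB$ACCBBBBBccccCCA
  rot[16] = cAcB$ACCBBBBBccccCCAA
  rot[17] = AcB$ACCBBBBBccccCCAAc
  rot[18] = cB$ACCBBBBBccccCCAAcA
  rot[19] = B$ACCBBBBBccccCCAAcAc
  rot[20] = $ACCBBBBBccccCCAAcAcB
Sorted (with $ < everything):
  sorted[0] = $ACCBBBBBccccCCAAcAcB
  sorted[1] = AAcAcB$ACCBBBBBccccCC
  sorted[2] = ACCBBBBBccccCCAAcAcB$
  sorted[3] = AcAcB$ACCBBBBBccccCCA
  sorted[4] = AcB$ACCBBBBBccccCCAAc
  sorted[5] = B$ACCBBBBBccccCCAAcAc
  sorted[6] = BBBBBccccCCAAcAcB$ACC
  sorted[7] = BBBBccccCCAAcAcB$ACCB
  sorted[8] = BBBccccCCAAcAcB$ACCBB
  sorted[9] = BBccccCCAAcAcB$ACCBBB
  sorted[10] = BccccCCAAcAcB$ACCBBBB
  sorted[11] = CAAcAcB$ACCBBBBBccccC
  sorted[12] = CBBBBBccccCCAAcAcB$AC
  sorted[13] = CCAAcAcB$ACCBBBBBcccc
  sorted[14] = CCBBBBBccccCCAAcAcB$A
  sorted[15] = cAcB$ACCBBBBBccccCCAA
  sorted[16] = cB$ACCBBBBBccccCCAAcA
  sorted[17] = cCCAAcAcB$ACCBBBBBccc
  sorted[18] = ccCCAAcAcB$ACCBBBBBcc
  sorted[19] = cccCCAAcAcB$ACCBBBBBc
  sorted[20] = ccccCCAAcAcB$ACCBBBBB
sorted[3] = AcAcB$ACCBBBBBccccCCA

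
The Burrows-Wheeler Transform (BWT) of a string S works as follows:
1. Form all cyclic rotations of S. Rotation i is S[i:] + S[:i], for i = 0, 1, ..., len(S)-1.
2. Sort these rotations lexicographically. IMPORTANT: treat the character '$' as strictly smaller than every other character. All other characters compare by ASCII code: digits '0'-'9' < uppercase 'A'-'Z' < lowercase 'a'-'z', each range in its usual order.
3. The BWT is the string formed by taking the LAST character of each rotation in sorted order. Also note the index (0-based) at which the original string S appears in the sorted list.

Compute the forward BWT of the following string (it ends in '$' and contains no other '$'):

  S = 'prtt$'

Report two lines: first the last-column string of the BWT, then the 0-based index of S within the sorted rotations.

Answer: t$ptr
1

Derivation:
All 5 rotations (rotation i = S[i:]+S[:i]):
  rot[0] = prtt$
  rot[1] = rtt$p
  rot[2] = tt$pr
  rot[3] = t$prt
  rot[4] = $prtt
Sorted (with $ < everything):
  sorted[0] = $prtt  (last char: 't')
  sorted[1] = prtt$  (last char: '$')
  sorted[2] = rtt$p  (last char: 'p')
  sorted[3] = t$prt  (last char: 't')
  sorted[4] = tt$pr  (last char: 'r')
Last column: t$ptr
Original string S is at sorted index 1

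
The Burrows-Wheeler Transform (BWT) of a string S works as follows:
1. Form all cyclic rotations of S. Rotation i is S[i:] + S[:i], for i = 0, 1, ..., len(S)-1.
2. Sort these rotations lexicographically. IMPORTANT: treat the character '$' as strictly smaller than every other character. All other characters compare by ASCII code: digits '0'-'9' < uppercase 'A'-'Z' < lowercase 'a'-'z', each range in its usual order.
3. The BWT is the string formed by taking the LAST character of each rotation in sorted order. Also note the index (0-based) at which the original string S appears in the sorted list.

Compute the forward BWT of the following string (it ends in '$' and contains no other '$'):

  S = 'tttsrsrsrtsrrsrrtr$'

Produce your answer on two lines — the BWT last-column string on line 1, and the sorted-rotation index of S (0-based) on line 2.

All 19 rotations (rotation i = S[i:]+S[:i]):
  rot[0] = tttsrsrsrtsrrsrrtr$
  rot[1] = ttsrsrsrtsrrsrrtr$t
  rot[2] = tsrsrsrtsrrsrrtr$tt
  rot[3] = srsrsrtsrrsrrtr$ttt
  rot[4] = rsrsrtsrrsrrtr$ttts
  rot[5] = srsrtsrrsrrtr$tttsr
  rot[6] = rsrtsrrsrrtr$tttsrs
  rot[7] = srtsrrsrrtr$tttsrsr
  rot[8] = rtsrrsrrtr$tttsrsrs
  rot[9] = tsrrsrrtr$tttsrsrsr
  rot[10] = srrsrrtr$tttsrsrsrt
  rot[11] = rrsrrtr$tttsrsrsrts
  rot[12] = rsrrtr$tttsrsrsrtsr
  rot[13] = srrtr$tttsrsrsrtsrr
  rot[14] = rrtr$tttsrsrsrtsrrs
  rot[15] = rtr$tttsrsrsrtsrrsr
  rot[16] = tr$tttsrsrsrtsrrsrr
  rot[17] = r$tttsrsrsrtsrrsrrt
  rot[18] = $tttsrsrsrtsrrsrrtr
Sorted (with $ < everything):
  sorted[0] = $tttsrsrsrtsrrsrrtr  (last char: 'r')
  sorted[1] = r$tttsrsrsrtsrrsrrt  (last char: 't')
  sorted[2] = rrsrrtr$tttsrsrsrts  (last char: 's')
  sorted[3] = rrtr$tttsrsrsrtsrrs  (last char: 's')
  sorted[4] = rsrrtr$tttsrsrsrtsr  (last char: 'r')
  sorted[5] = rsrsrtsrrsrrtr$ttts  (last char: 's')
  sorted[6] = rsrtsrrsrrtr$tttsrs  (last char: 's')
  sorted[7] = rtr$tttsrsrsrtsrrsr  (last char: 'r')
  sorted[8] = rtsrrsrrtr$tttsrsrs  (last char: 's')
  sorted[9] = srrsrrtr$tttsrsrsrt  (last char: 't')
  sorted[10] = srrtr$tttsrsrsrtsrr  (last char: 'r')
  sorted[11] = srsrsrtsrrsrrtr$ttt  (last char: 't')
  sorted[12] = srsrtsrrsrrtr$tttsr  (last char: 'r')
  sorted[13] = srtsrrsrrtr$tttsrsr  (last char: 'r')
  sorted[14] = tr$tttsrsrsrtsrrsrr  (last char: 'r')
  sorted[15] = tsrrsrrtr$tttsrsrsr  (last char: 'r')
  sorted[16] = tsrsrsrtsrrsrrtr$tt  (last char: 't')
  sorted[17] = ttsrsrsrtsrrsrrtr$t  (last char: 't')
  sorted[18] = tttsrsrsrtsrrsrrtr$  (last char: '$')
Last column: rtssrssrstrtrrrrtt$
Original string S is at sorted index 18

Answer: rtssrssrstrtrrrrtt$
18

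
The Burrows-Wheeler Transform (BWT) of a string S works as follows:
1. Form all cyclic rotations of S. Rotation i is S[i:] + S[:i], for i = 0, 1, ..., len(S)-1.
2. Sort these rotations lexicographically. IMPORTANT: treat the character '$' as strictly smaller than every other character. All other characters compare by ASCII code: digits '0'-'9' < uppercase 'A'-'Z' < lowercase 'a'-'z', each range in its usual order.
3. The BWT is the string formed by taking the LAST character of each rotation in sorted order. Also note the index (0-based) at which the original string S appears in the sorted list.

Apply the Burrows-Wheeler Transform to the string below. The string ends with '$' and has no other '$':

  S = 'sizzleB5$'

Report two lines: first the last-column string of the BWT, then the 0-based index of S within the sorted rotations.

All 9 rotations (rotation i = S[i:]+S[:i]):
  rot[0] = sizzleB5$
  rot[1] = izzleB5$s
  rot[2] = zzleB5$si
  rot[3] = zleB5$siz
  rot[4] = leB5$sizz
  rot[5] = eB5$sizzl
  rot[6] = B5$sizzle
  rot[7] = 5$sizzleB
  rot[8] = $sizzleB5
Sorted (with $ < everything):
  sorted[0] = $sizzleB5  (last char: '5')
  sorted[1] = 5$sizzleB  (last char: 'B')
  sorted[2] = B5$sizzle  (last char: 'e')
  sorted[3] = eB5$sizzl  (last char: 'l')
  sorted[4] = izzleB5$s  (last char: 's')
  sorted[5] = leB5$sizz  (last char: 'z')
  sorted[6] = sizzleB5$  (last char: '$')
  sorted[7] = zleB5$siz  (last char: 'z')
  sorted[8] = zzleB5$si  (last char: 'i')
Last column: 5Belsz$zi
Original string S is at sorted index 6

Answer: 5Belsz$zi
6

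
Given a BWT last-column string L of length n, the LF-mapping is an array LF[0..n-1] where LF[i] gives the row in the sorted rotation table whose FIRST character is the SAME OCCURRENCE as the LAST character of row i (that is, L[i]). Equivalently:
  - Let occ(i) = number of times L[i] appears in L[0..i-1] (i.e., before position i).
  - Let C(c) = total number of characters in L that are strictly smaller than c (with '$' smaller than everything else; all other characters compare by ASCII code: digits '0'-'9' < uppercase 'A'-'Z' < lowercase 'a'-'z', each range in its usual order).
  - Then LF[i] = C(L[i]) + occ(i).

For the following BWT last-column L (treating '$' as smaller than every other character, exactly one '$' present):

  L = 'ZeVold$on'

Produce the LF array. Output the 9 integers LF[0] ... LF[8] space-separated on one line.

Char counts: '$':1, 'V':1, 'Z':1, 'd':1, 'e':1, 'l':1, 'n':1, 'o':2
C (first-col start): C('$')=0, C('V')=1, C('Z')=2, C('d')=3, C('e')=4, C('l')=5, C('n')=6, C('o')=7
L[0]='Z': occ=0, LF[0]=C('Z')+0=2+0=2
L[1]='e': occ=0, LF[1]=C('e')+0=4+0=4
L[2]='V': occ=0, LF[2]=C('V')+0=1+0=1
L[3]='o': occ=0, LF[3]=C('o')+0=7+0=7
L[4]='l': occ=0, LF[4]=C('l')+0=5+0=5
L[5]='d': occ=0, LF[5]=C('d')+0=3+0=3
L[6]='$': occ=0, LF[6]=C('$')+0=0+0=0
L[7]='o': occ=1, LF[7]=C('o')+1=7+1=8
L[8]='n': occ=0, LF[8]=C('n')+0=6+0=6

Answer: 2 4 1 7 5 3 0 8 6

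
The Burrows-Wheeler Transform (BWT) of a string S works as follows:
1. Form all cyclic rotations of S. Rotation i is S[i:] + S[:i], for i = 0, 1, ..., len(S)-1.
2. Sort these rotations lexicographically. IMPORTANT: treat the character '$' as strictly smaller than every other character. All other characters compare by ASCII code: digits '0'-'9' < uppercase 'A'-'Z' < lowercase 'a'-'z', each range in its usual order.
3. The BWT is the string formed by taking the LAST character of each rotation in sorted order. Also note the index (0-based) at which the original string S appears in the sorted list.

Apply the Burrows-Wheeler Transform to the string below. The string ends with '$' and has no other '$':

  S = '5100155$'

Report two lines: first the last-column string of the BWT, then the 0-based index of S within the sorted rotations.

Answer: 510505$1
6

Derivation:
All 8 rotations (rotation i = S[i:]+S[:i]):
  rot[0] = 5100155$
  rot[1] = 100155$5
  rot[2] = 00155$51
  rot[3] = 0155$510
  rot[4] = 155$5100
  rot[5] = 55$51001
  rot[6] = 5$510015
  rot[7] = $5100155
Sorted (with $ < everything):
  sorted[0] = $5100155  (last char: '5')
  sorted[1] = 00155$51  (last char: '1')
  sorted[2] = 0155$510  (last char: '0')
  sorted[3] = 100155$5  (last char: '5')
  sorted[4] = 155$5100  (last char: '0')
  sorted[5] = 5$510015  (last char: '5')
  sorted[6] = 5100155$  (last char: '$')
  sorted[7] = 55$51001  (last char: '1')
Last column: 510505$1
Original string S is at sorted index 6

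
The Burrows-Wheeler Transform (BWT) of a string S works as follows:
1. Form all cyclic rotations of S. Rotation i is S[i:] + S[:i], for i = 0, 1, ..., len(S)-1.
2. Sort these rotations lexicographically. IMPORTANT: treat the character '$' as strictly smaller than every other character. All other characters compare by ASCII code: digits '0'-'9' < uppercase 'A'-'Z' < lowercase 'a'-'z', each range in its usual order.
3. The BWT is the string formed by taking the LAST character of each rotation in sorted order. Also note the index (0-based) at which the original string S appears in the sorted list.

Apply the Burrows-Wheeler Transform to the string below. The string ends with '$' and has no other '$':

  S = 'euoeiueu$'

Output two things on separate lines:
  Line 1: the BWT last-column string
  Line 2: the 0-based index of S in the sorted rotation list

All 9 rotations (rotation i = S[i:]+S[:i]):
  rot[0] = euoeiueu$
  rot[1] = uoeiueu$e
  rot[2] = oeiueu$eu
  rot[3] = eiueu$euo
  rot[4] = iueu$euoe
  rot[5] = ueu$euoei
  rot[6] = eu$euoeiu
  rot[7] = u$euoeiue
  rot[8] = $euoeiueu
Sorted (with $ < everything):
  sorted[0] = $euoeiueu  (last char: 'u')
  sorted[1] = eiueu$euo  (last char: 'o')
  sorted[2] = eu$euoeiu  (last char: 'u')
  sorted[3] = euoeiueu$  (last char: '$')
  sorted[4] = iueu$euoe  (last char: 'e')
  sorted[5] = oeiueu$eu  (last char: 'u')
  sorted[6] = u$euoeiue  (last char: 'e')
  sorted[7] = ueu$euoei  (last char: 'i')
  sorted[8] = uoeiueu$e  (last char: 'e')
Last column: uou$eueie
Original string S is at sorted index 3

Answer: uou$eueie
3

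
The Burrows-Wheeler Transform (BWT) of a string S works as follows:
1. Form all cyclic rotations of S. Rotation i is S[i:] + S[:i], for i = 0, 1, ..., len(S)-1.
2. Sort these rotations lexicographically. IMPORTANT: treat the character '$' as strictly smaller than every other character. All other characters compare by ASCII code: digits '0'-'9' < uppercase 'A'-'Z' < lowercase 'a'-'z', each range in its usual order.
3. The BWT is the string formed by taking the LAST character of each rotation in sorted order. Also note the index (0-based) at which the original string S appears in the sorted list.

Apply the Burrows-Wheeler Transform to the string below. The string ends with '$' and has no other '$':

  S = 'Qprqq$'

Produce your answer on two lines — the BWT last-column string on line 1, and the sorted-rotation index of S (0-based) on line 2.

Answer: q$Qqrp
1

Derivation:
All 6 rotations (rotation i = S[i:]+S[:i]):
  rot[0] = Qprqq$
  rot[1] = prqq$Q
  rot[2] = rqq$Qp
  rot[3] = qq$Qpr
  rot[4] = q$Qprq
  rot[5] = $Qprqq
Sorted (with $ < everything):
  sorted[0] = $Qprqq  (last char: 'q')
  sorted[1] = Qprqq$  (last char: '$')
  sorted[2] = prqq$Q  (last char: 'Q')
  sorted[3] = q$Qprq  (last char: 'q')
  sorted[4] = qq$Qpr  (last char: 'r')
  sorted[5] = rqq$Qp  (last char: 'p')
Last column: q$Qqrp
Original string S is at sorted index 1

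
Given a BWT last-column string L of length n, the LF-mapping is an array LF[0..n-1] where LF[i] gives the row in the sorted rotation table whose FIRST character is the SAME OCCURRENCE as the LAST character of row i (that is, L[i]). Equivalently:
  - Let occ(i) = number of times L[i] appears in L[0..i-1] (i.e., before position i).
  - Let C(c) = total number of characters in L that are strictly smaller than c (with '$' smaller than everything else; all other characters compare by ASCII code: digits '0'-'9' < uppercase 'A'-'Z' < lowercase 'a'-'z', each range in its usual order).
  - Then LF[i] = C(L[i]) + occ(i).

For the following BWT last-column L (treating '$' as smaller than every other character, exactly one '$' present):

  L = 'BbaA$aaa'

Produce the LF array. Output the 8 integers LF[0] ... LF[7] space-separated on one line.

Char counts: '$':1, 'A':1, 'B':1, 'a':4, 'b':1
C (first-col start): C('$')=0, C('A')=1, C('B')=2, C('a')=3, C('b')=7
L[0]='B': occ=0, LF[0]=C('B')+0=2+0=2
L[1]='b': occ=0, LF[1]=C('b')+0=7+0=7
L[2]='a': occ=0, LF[2]=C('a')+0=3+0=3
L[3]='A': occ=0, LF[3]=C('A')+0=1+0=1
L[4]='$': occ=0, LF[4]=C('$')+0=0+0=0
L[5]='a': occ=1, LF[5]=C('a')+1=3+1=4
L[6]='a': occ=2, LF[6]=C('a')+2=3+2=5
L[7]='a': occ=3, LF[7]=C('a')+3=3+3=6

Answer: 2 7 3 1 0 4 5 6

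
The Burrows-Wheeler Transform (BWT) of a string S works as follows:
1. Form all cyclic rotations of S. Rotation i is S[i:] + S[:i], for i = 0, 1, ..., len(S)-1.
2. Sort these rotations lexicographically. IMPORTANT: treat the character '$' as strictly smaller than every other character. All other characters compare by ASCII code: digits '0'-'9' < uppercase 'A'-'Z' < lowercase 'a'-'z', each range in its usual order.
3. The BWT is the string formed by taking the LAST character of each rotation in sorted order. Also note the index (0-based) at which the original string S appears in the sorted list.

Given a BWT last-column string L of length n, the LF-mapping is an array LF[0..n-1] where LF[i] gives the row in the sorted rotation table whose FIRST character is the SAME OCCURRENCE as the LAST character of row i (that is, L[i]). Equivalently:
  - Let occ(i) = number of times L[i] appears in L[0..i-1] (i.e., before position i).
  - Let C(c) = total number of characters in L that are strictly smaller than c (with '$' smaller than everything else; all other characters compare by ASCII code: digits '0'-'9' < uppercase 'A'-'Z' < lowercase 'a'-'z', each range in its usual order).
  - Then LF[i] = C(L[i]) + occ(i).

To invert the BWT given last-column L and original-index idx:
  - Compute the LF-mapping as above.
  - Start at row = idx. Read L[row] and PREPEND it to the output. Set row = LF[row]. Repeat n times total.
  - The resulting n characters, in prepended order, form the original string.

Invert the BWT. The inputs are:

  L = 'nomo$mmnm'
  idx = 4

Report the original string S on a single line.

Answer: momnommn$

Derivation:
LF mapping: 5 7 1 8 0 2 3 6 4
Walk LF starting at row 4, prepending L[row]:
  step 1: row=4, L[4]='$', prepend. Next row=LF[4]=0
  step 2: row=0, L[0]='n', prepend. Next row=LF[0]=5
  step 3: row=5, L[5]='m', prepend. Next row=LF[5]=2
  step 4: row=2, L[2]='m', prepend. Next row=LF[2]=1
  step 5: row=1, L[1]='o', prepend. Next row=LF[1]=7
  step 6: row=7, L[7]='n', prepend. Next row=LF[7]=6
  step 7: row=6, L[6]='m', prepend. Next row=LF[6]=3
  step 8: row=3, L[3]='o', prepend. Next row=LF[3]=8
  step 9: row=8, L[8]='m', prepend. Next row=LF[8]=4
Reversed output: momnommn$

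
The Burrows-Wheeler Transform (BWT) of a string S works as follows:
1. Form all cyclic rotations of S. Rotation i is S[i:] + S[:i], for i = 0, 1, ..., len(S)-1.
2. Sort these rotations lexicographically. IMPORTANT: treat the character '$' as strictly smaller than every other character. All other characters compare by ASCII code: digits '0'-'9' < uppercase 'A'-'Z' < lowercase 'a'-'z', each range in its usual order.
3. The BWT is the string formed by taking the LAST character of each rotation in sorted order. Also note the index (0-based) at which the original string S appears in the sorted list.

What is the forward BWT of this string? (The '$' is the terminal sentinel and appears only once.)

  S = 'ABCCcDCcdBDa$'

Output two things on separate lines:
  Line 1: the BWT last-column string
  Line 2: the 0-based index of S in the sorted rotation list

Answer: a$AdBCDcBDCCc
1

Derivation:
All 13 rotations (rotation i = S[i:]+S[:i]):
  rot[0] = ABCCcDCcdBDa$
  rot[1] = BCCcDCcdBDa$A
  rot[2] = CCcDCcdBDa$AB
  rot[3] = CcDCcdBDa$ABC
  rot[4] = cDCcdBDa$ABCC
  rot[5] = DCcdBDa$ABCCc
  rot[6] = CcdBDa$ABCCcD
  rot[7] = cdBDa$ABCCcDC
  rot[8] = dBDa$ABCCcDCc
  rot[9] = BDa$ABCCcDCcd
  rot[10] = Da$ABCCcDCcdB
  rot[11] = a$ABCCcDCcdBD
  rot[12] = $ABCCcDCcdBDa
Sorted (with $ < everything):
  sorted[0] = $ABCCcDCcdBDa  (last char: 'a')
  sorted[1] = ABCCcDCcdBDa$  (last char: '$')
  sorted[2] = BCCcDCcdBDa$A  (last char: 'A')
  sorted[3] = BDa$ABCCcDCcd  (last char: 'd')
  sorted[4] = CCcDCcdBDa$AB  (last char: 'B')
  sorted[5] = CcDCcdBDa$ABC  (last char: 'C')
  sorted[6] = CcdBDa$ABCCcD  (last char: 'D')
  sorted[7] = DCcdBDa$ABCCc  (last char: 'c')
  sorted[8] = Da$ABCCcDCcdB  (last char: 'B')
  sorted[9] = a$ABCCcDCcdBD  (last char: 'D')
  sorted[10] = cDCcdBDa$ABCC  (last char: 'C')
  sorted[11] = cdBDa$ABCCcDC  (last char: 'C')
  sorted[12] = dBDa$ABCCcDCc  (last char: 'c')
Last column: a$AdBCDcBDCCc
Original string S is at sorted index 1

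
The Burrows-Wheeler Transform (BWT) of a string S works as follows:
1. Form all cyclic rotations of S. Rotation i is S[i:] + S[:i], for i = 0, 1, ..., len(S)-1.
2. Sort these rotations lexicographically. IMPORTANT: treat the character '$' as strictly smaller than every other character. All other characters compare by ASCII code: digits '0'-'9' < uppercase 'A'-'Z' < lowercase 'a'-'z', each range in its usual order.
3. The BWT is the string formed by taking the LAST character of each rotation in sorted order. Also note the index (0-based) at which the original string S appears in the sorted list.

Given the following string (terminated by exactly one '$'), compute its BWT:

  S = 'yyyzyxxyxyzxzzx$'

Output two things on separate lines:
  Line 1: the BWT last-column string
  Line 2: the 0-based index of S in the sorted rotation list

Answer: xzyxyzzx$yxyzyyx
8

Derivation:
All 16 rotations (rotation i = S[i:]+S[:i]):
  rot[0] = yyyzyxxyxyzxzzx$
  rot[1] = yyzyxxyxyzxzzx$y
  rot[2] = yzyxxyxyzxzzx$yy
  rot[3] = zyxxyxyzxzzx$yyy
  rot[4] = yxxyxyzxzzx$yyyz
  rot[5] = xxyxyzxzzx$yyyzy
  rot[6] = xyxyzxzzx$yyyzyx
  rot[7] = yxyzxzzx$yyyzyxx
  rot[8] = xyzxzzx$yyyzyxxy
  rot[9] = yzxzzx$yyyzyxxyx
  rot[10] = zxzzx$yyyzyxxyxy
  rot[11] = xzzx$yyyzyxxyxyz
  rot[12] = zzx$yyyzyxxyxyzx
  rot[13] = zx$yyyzyxxyxyzxz
  rot[14] = x$yyyzyxxyxyzxzz
  rot[15] = $yyyzyxxyxyzxzzx
Sorted (with $ < everything):
  sorted[0] = $yyyzyxxyxyzxzzx  (last char: 'x')
  sorted[1] = x$yyyzyxxyxyzxzz  (last char: 'z')
  sorted[2] = xxyxyzxzzx$yyyzy  (last char: 'y')
  sorted[3] = xyxyzxzzx$yyyzyx  (last char: 'x')
  sorted[4] = xyzxzzx$yyyzyxxy  (last char: 'y')
  sorted[5] = xzzx$yyyzyxxyxyz  (last char: 'z')
  sorted[6] = yxxyxyzxzzx$yyyz  (last char: 'z')
  sorted[7] = yxyzxzzx$yyyzyxx  (last char: 'x')
  sorted[8] = yyyzyxxyxyzxzzx$  (last char: '$')
  sorted[9] = yyzyxxyxyzxzzx$y  (last char: 'y')
  sorted[10] = yzxzzx$yyyzyxxyx  (last char: 'x')
  sorted[11] = yzyxxyxyzxzzx$yy  (last char: 'y')
  sorted[12] = zx$yyyzyxxyxyzxz  (last char: 'z')
  sorted[13] = zxzzx$yyyzyxxyxy  (last char: 'y')
  sorted[14] = zyxxyxyzxzzx$yyy  (last char: 'y')
  sorted[15] = zzx$yyyzyxxyxyzx  (last char: 'x')
Last column: xzyxyzzx$yxyzyyx
Original string S is at sorted index 8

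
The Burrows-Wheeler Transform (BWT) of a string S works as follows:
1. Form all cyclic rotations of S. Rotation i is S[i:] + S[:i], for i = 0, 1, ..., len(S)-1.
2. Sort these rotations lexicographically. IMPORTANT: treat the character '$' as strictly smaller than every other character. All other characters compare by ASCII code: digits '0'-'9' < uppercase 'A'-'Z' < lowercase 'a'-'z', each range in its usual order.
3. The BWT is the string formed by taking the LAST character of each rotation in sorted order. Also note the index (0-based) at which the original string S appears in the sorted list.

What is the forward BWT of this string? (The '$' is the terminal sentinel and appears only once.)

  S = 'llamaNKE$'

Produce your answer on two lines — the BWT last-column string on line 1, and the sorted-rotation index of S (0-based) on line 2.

Answer: EKNamll$a
7

Derivation:
All 9 rotations (rotation i = S[i:]+S[:i]):
  rot[0] = llamaNKE$
  rot[1] = lamaNKE$l
  rot[2] = amaNKE$ll
  rot[3] = maNKE$lla
  rot[4] = aNKE$llam
  rot[5] = NKE$llama
  rot[6] = KE$llamaN
  rot[7] = E$llamaNK
  rot[8] = $llamaNKE
Sorted (with $ < everything):
  sorted[0] = $llamaNKE  (last char: 'E')
  sorted[1] = E$llamaNK  (last char: 'K')
  sorted[2] = KE$llamaN  (last char: 'N')
  sorted[3] = NKE$llama  (last char: 'a')
  sorted[4] = aNKE$llam  (last char: 'm')
  sorted[5] = amaNKE$ll  (last char: 'l')
  sorted[6] = lamaNKE$l  (last char: 'l')
  sorted[7] = llamaNKE$  (last char: '$')
  sorted[8] = maNKE$lla  (last char: 'a')
Last column: EKNamll$a
Original string S is at sorted index 7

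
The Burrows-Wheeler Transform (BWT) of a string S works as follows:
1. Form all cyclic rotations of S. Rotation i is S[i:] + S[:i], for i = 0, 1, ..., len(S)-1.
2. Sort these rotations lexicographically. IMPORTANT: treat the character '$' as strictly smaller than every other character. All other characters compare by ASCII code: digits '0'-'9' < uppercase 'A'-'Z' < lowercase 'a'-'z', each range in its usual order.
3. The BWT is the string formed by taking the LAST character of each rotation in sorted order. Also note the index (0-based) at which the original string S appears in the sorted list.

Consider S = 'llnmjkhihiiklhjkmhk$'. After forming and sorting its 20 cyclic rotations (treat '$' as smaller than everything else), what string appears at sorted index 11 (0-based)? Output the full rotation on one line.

All 20 rotations (rotation i = S[i:]+S[:i]):
  rot[0] = llnmjkhihiiklhjkmhk$
  rot[1] = lnmjkhihiiklhjkmhk$l
  rot[2] = nmjkhihiiklhjkmhk$ll
  rot[3] = mjkhihiiklhjkmhk$lln
  rot[4] = jkhihiiklhjkmhk$llnm
  rot[5] = khihiiklhjkmhk$llnmj
  rot[6] = hihiiklhjkmhk$llnmjk
  rot[7] = ihiiklhjkmhk$llnmjkh
  rot[8] = hiiklhjkmhk$llnmjkhi
  rot[9] = iiklhjkmhk$llnmjkhih
  rot[10] = iklhjkmhk$llnmjkhihi
  rot[11] = klhjkmhk$llnmjkhihii
  rot[12] = lhjkmhk$llnmjkhihiik
  rot[13] = hjkmhk$llnmjkhihiikl
  rot[14] = jkmhk$llnmjkhihiiklh
  rot[15] = kmhk$llnmjkhihiiklhj
  rot[16] = mhk$llnmjkhihiiklhjk
  rot[17] = hk$llnmjkhihiiklhjkm
  rot[18] = k$llnmjkhihiiklhjkmh
  rot[19] = $llnmjkhihiiklhjkmhk
Sorted (with $ < everything):
  sorted[0] = $llnmjkhihiiklhjkmhk
  sorted[1] = hihiiklhjkmhk$llnmjk
  sorted[2] = hiiklhjkmhk$llnmjkhi
  sorted[3] = hjkmhk$llnmjkhihiikl
  sorted[4] = hk$llnmjkhihiiklhjkm
  sorted[5] = ihiiklhjkmhk$llnmjkh
  sorted[6] = iiklhjkmhk$llnmjkhih
  sorted[7] = iklhjkmhk$llnmjkhihi
  sorted[8] = jkhihiiklhjkmhk$llnm
  sorted[9] = jkmhk$llnmjkhihiiklh
  sorted[10] = k$llnmjkhihiiklhjkmh
  sorted[11] = khihiiklhjkmhk$llnmj
  sorted[12] = klhjkmhk$llnmjkhihii
  sorted[13] = kmhk$llnmjkhihiiklhj
  sorted[14] = lhjkmhk$llnmjkhihiik
  sorted[15] = llnmjkhihiiklhjkmhk$
  sorted[16] = lnmjkhihiiklhjkmhk$l
  sorted[17] = mhk$llnmjkhihiiklhjk
  sorted[18] = mjkhihiiklhjkmhk$lln
  sorted[19] = nmjkhihiiklhjkmhk$ll
sorted[11] = khihiiklhjkmhk$llnmj

Answer: khihiiklhjkmhk$llnmj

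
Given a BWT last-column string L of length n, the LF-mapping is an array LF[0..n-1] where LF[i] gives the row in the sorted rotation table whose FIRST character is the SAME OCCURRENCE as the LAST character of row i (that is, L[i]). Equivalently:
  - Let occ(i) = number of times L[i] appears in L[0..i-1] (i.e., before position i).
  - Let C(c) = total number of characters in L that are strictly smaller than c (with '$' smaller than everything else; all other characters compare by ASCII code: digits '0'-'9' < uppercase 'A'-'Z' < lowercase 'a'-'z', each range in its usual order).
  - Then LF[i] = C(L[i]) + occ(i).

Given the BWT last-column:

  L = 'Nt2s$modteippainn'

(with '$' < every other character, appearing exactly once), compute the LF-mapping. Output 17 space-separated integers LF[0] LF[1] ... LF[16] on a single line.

Char counts: '$':1, '2':1, 'N':1, 'a':1, 'd':1, 'e':1, 'i':2, 'm':1, 'n':2, 'o':1, 'p':2, 's':1, 't':2
C (first-col start): C('$')=0, C('2')=1, C('N')=2, C('a')=3, C('d')=4, C('e')=5, C('i')=6, C('m')=8, C('n')=9, C('o')=11, C('p')=12, C('s')=14, C('t')=15
L[0]='N': occ=0, LF[0]=C('N')+0=2+0=2
L[1]='t': occ=0, LF[1]=C('t')+0=15+0=15
L[2]='2': occ=0, LF[2]=C('2')+0=1+0=1
L[3]='s': occ=0, LF[3]=C('s')+0=14+0=14
L[4]='$': occ=0, LF[4]=C('$')+0=0+0=0
L[5]='m': occ=0, LF[5]=C('m')+0=8+0=8
L[6]='o': occ=0, LF[6]=C('o')+0=11+0=11
L[7]='d': occ=0, LF[7]=C('d')+0=4+0=4
L[8]='t': occ=1, LF[8]=C('t')+1=15+1=16
L[9]='e': occ=0, LF[9]=C('e')+0=5+0=5
L[10]='i': occ=0, LF[10]=C('i')+0=6+0=6
L[11]='p': occ=0, LF[11]=C('p')+0=12+0=12
L[12]='p': occ=1, LF[12]=C('p')+1=12+1=13
L[13]='a': occ=0, LF[13]=C('a')+0=3+0=3
L[14]='i': occ=1, LF[14]=C('i')+1=6+1=7
L[15]='n': occ=0, LF[15]=C('n')+0=9+0=9
L[16]='n': occ=1, LF[16]=C('n')+1=9+1=10

Answer: 2 15 1 14 0 8 11 4 16 5 6 12 13 3 7 9 10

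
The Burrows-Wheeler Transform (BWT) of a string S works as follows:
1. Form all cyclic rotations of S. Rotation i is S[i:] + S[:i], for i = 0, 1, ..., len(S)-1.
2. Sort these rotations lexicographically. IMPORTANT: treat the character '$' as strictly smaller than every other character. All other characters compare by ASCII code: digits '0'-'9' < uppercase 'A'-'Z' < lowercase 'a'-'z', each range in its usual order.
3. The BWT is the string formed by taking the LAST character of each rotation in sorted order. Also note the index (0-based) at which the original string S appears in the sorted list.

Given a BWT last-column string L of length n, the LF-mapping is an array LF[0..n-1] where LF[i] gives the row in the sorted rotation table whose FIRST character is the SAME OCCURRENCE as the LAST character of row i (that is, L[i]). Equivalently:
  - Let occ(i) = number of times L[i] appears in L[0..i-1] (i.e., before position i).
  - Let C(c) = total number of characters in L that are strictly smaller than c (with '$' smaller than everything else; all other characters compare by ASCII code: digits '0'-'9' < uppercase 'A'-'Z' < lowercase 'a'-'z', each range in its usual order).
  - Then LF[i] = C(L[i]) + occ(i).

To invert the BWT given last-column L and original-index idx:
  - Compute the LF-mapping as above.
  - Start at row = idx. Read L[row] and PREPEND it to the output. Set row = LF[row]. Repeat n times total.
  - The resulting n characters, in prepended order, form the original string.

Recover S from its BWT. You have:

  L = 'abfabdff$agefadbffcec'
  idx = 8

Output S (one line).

Answer: cffbfbaeffedfaacgdba$

Derivation:
LF mapping: 1 5 14 2 6 10 15 16 0 3 20 12 17 4 11 7 18 19 8 13 9
Walk LF starting at row 8, prepending L[row]:
  step 1: row=8, L[8]='$', prepend. Next row=LF[8]=0
  step 2: row=0, L[0]='a', prepend. Next row=LF[0]=1
  step 3: row=1, L[1]='b', prepend. Next row=LF[1]=5
  step 4: row=5, L[5]='d', prepend. Next row=LF[5]=10
  step 5: row=10, L[10]='g', prepend. Next row=LF[10]=20
  step 6: row=20, L[20]='c', prepend. Next row=LF[20]=9
  step 7: row=9, L[9]='a', prepend. Next row=LF[9]=3
  step 8: row=3, L[3]='a', prepend. Next row=LF[3]=2
  step 9: row=2, L[2]='f', prepend. Next row=LF[2]=14
  step 10: row=14, L[14]='d', prepend. Next row=LF[14]=11
  step 11: row=11, L[11]='e', prepend. Next row=LF[11]=12
  step 12: row=12, L[12]='f', prepend. Next row=LF[12]=17
  step 13: row=17, L[17]='f', prepend. Next row=LF[17]=19
  step 14: row=19, L[19]='e', prepend. Next row=LF[19]=13
  step 15: row=13, L[13]='a', prepend. Next row=LF[13]=4
  step 16: row=4, L[4]='b', prepend. Next row=LF[4]=6
  step 17: row=6, L[6]='f', prepend. Next row=LF[6]=15
  step 18: row=15, L[15]='b', prepend. Next row=LF[15]=7
  step 19: row=7, L[7]='f', prepend. Next row=LF[7]=16
  step 20: row=16, L[16]='f', prepend. Next row=LF[16]=18
  step 21: row=18, L[18]='c', prepend. Next row=LF[18]=8
Reversed output: cffbfbaeffedfaacgdba$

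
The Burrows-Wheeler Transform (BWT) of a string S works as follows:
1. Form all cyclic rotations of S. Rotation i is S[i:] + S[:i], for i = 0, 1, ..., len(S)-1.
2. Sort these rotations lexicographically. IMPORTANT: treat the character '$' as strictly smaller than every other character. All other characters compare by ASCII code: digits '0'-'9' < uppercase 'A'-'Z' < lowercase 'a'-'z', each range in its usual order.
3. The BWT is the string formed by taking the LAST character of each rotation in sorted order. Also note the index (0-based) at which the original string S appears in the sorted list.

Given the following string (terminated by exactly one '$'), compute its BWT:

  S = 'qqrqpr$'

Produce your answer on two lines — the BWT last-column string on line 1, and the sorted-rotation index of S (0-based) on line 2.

All 7 rotations (rotation i = S[i:]+S[:i]):
  rot[0] = qqrqpr$
  rot[1] = qrqpr$q
  rot[2] = rqpr$qq
  rot[3] = qpr$qqr
  rot[4] = pr$qqrq
  rot[5] = r$qqrqp
  rot[6] = $qqrqpr
Sorted (with $ < everything):
  sorted[0] = $qqrqpr  (last char: 'r')
  sorted[1] = pr$qqrq  (last char: 'q')
  sorted[2] = qpr$qqr  (last char: 'r')
  sorted[3] = qqrqpr$  (last char: '$')
  sorted[4] = qrqpr$q  (last char: 'q')
  sorted[5] = r$qqrqp  (last char: 'p')
  sorted[6] = rqpr$qq  (last char: 'q')
Last column: rqr$qpq
Original string S is at sorted index 3

Answer: rqr$qpq
3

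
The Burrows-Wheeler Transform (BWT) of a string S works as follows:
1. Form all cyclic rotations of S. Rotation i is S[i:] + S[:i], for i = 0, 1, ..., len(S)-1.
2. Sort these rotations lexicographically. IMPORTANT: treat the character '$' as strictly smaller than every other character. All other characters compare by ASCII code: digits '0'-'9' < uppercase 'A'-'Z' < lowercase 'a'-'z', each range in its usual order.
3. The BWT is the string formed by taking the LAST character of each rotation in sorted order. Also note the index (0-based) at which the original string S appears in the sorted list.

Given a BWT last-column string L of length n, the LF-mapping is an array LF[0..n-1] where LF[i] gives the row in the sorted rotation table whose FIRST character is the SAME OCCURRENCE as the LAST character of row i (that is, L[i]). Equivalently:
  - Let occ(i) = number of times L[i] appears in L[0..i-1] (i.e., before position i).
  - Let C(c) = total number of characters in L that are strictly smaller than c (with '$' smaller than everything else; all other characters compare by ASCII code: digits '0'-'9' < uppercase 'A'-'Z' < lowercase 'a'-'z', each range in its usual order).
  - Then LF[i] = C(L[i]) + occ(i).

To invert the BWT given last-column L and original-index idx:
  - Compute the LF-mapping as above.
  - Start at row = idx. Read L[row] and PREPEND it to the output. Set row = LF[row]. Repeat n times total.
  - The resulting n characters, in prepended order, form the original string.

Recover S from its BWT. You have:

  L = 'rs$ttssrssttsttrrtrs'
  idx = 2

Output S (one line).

Answer: rsrttrtsstttrtssssr$

Derivation:
LF mapping: 1 6 0 13 14 7 8 2 9 10 15 16 11 17 18 3 4 19 5 12
Walk LF starting at row 2, prepending L[row]:
  step 1: row=2, L[2]='$', prepend. Next row=LF[2]=0
  step 2: row=0, L[0]='r', prepend. Next row=LF[0]=1
  step 3: row=1, L[1]='s', prepend. Next row=LF[1]=6
  step 4: row=6, L[6]='s', prepend. Next row=LF[6]=8
  step 5: row=8, L[8]='s', prepend. Next row=LF[8]=9
  step 6: row=9, L[9]='s', prepend. Next row=LF[9]=10
  step 7: row=10, L[10]='t', prepend. Next row=LF[10]=15
  step 8: row=15, L[15]='r', prepend. Next row=LF[15]=3
  step 9: row=3, L[3]='t', prepend. Next row=LF[3]=13
  step 10: row=13, L[13]='t', prepend. Next row=LF[13]=17
  step 11: row=17, L[17]='t', prepend. Next row=LF[17]=19
  step 12: row=19, L[19]='s', prepend. Next row=LF[19]=12
  step 13: row=12, L[12]='s', prepend. Next row=LF[12]=11
  step 14: row=11, L[11]='t', prepend. Next row=LF[11]=16
  step 15: row=16, L[16]='r', prepend. Next row=LF[16]=4
  step 16: row=4, L[4]='t', prepend. Next row=LF[4]=14
  step 17: row=14, L[14]='t', prepend. Next row=LF[14]=18
  step 18: row=18, L[18]='r', prepend. Next row=LF[18]=5
  step 19: row=5, L[5]='s', prepend. Next row=LF[5]=7
  step 20: row=7, L[7]='r', prepend. Next row=LF[7]=2
Reversed output: rsrttrtsstttrtssssr$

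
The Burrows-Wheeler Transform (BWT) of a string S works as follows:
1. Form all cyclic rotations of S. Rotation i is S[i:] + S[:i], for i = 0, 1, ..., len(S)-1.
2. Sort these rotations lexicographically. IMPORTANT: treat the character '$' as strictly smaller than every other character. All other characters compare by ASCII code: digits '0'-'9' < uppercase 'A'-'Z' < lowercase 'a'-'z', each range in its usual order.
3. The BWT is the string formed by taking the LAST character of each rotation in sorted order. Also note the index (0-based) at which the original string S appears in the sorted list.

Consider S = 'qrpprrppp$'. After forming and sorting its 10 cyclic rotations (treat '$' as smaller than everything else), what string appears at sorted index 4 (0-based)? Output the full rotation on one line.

All 10 rotations (rotation i = S[i:]+S[:i]):
  rot[0] = qrpprrppp$
  rot[1] = rpprrppp$q
  rot[2] = pprrppp$qr
  rot[3] = prrppp$qrp
  rot[4] = rrppp$qrpp
  rot[5] = rppp$qrppr
  rot[6] = ppp$qrpprr
  rot[7] = pp$qrpprrp
  rot[8] = p$qrpprrpp
  rot[9] = $qrpprrppp
Sorted (with $ < everything):
  sorted[0] = $qrpprrppp
  sorted[1] = p$qrpprrpp
  sorted[2] = pp$qrpprrp
  sorted[3] = ppp$qrpprr
  sorted[4] = pprrppp$qr
  sorted[5] = prrppp$qrp
  sorted[6] = qrpprrppp$
  sorted[7] = rppp$qrppr
  sorted[8] = rpprrppp$q
  sorted[9] = rrppp$qrpp
sorted[4] = pprrppp$qr

Answer: pprrppp$qr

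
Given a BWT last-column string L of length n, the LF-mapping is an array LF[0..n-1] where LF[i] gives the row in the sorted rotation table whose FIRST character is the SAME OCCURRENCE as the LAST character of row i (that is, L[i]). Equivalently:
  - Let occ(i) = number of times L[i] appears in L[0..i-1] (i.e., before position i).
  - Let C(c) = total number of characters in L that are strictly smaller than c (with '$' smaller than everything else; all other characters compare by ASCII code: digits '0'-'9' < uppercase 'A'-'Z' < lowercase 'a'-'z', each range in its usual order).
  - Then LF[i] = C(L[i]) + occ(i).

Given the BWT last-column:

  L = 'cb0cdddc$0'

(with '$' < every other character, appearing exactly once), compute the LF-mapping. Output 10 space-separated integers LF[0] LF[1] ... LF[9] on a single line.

Char counts: '$':1, '0':2, 'b':1, 'c':3, 'd':3
C (first-col start): C('$')=0, C('0')=1, C('b')=3, C('c')=4, C('d')=7
L[0]='c': occ=0, LF[0]=C('c')+0=4+0=4
L[1]='b': occ=0, LF[1]=C('b')+0=3+0=3
L[2]='0': occ=0, LF[2]=C('0')+0=1+0=1
L[3]='c': occ=1, LF[3]=C('c')+1=4+1=5
L[4]='d': occ=0, LF[4]=C('d')+0=7+0=7
L[5]='d': occ=1, LF[5]=C('d')+1=7+1=8
L[6]='d': occ=2, LF[6]=C('d')+2=7+2=9
L[7]='c': occ=2, LF[7]=C('c')+2=4+2=6
L[8]='$': occ=0, LF[8]=C('$')+0=0+0=0
L[9]='0': occ=1, LF[9]=C('0')+1=1+1=2

Answer: 4 3 1 5 7 8 9 6 0 2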